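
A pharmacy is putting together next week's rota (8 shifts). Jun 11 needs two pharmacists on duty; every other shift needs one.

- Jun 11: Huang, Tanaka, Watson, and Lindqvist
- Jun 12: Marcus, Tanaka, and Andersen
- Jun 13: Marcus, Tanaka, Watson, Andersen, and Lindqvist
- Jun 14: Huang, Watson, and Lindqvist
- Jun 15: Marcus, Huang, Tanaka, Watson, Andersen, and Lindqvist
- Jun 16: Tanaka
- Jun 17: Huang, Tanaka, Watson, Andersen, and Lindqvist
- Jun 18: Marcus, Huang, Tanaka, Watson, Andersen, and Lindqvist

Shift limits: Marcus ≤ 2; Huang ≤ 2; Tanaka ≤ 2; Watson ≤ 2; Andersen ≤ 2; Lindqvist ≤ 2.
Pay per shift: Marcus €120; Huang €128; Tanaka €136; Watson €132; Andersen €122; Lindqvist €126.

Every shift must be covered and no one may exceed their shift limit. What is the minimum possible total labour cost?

Jun 16 can only be covered by Tanaka, so that assignment is forced.
Picking the cheapest available pharmacist for each shift independently would cost €1118, but that ignores the shift limits.
An optimal schedule: Jun 11→Lindqvist+Huang, Jun 12→Marcus, Jun 13→Marcus, Jun 14→Lindqvist, Jun 15→Andersen, Jun 16→Tanaka, Jun 17→Andersen, Jun 18→Huang.
Total: 126 + 128 + 120 + 120 + 126 + 122 + 136 + 122 + 128 = €1128.

€1128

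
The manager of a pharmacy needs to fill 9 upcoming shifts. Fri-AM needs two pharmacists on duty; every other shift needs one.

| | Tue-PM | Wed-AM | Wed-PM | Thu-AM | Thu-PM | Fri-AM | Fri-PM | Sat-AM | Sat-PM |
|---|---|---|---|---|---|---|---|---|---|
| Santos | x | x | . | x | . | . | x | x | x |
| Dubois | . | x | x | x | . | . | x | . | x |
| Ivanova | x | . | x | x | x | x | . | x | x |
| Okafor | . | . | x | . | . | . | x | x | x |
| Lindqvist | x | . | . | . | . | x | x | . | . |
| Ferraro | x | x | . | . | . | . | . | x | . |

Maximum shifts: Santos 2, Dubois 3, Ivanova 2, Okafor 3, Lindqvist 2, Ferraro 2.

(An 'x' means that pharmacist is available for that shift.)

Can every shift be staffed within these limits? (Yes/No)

Yes

Thu-PM can only be covered by Ivanova, so that assignment is forced.
Fri-AM can only be covered by Ivanova and Lindqvist, so that assignment is forced.
One valid schedule: Tue-PM→Lindqvist, Wed-AM→Santos, Wed-PM→Dubois, Thu-AM→Santos, Thu-PM→Ivanova, Fri-AM→Ivanova+Lindqvist, Fri-PM→Dubois, Sat-AM→Okafor, Sat-PM→Dubois.
Loads: Santos 2/2, Dubois 3/3, Ivanova 2/2, Okafor 1/3, Lindqvist 2/2, Ferraro 0/2 — all within limits.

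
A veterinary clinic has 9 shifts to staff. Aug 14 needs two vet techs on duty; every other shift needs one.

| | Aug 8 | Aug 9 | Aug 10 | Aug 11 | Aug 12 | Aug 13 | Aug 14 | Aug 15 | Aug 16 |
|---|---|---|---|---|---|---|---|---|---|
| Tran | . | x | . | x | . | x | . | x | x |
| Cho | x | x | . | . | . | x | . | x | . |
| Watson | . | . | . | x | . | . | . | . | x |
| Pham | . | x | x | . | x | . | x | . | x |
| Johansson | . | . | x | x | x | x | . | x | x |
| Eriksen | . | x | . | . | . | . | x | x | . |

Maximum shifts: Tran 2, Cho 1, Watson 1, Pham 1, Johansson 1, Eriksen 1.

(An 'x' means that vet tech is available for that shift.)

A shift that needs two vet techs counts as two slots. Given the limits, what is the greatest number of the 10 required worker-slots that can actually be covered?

7

Total capacity across all vet techs is 2+1+1+1+1+1 = 7, and 10 slots are needed, so at most 7 can be filled.
An assignment achieving 7: Aug 8→Cho, Aug 10→Pham, Aug 11→Tran, Aug 12→Johansson, Aug 13→Tran, Aug 14→Eriksen, Aug 16→Watson.
Loads: Tran 2/2, Cho 1/1, Watson 1/1, Pham 1/1, Johansson 1/1, Eriksen 1/1.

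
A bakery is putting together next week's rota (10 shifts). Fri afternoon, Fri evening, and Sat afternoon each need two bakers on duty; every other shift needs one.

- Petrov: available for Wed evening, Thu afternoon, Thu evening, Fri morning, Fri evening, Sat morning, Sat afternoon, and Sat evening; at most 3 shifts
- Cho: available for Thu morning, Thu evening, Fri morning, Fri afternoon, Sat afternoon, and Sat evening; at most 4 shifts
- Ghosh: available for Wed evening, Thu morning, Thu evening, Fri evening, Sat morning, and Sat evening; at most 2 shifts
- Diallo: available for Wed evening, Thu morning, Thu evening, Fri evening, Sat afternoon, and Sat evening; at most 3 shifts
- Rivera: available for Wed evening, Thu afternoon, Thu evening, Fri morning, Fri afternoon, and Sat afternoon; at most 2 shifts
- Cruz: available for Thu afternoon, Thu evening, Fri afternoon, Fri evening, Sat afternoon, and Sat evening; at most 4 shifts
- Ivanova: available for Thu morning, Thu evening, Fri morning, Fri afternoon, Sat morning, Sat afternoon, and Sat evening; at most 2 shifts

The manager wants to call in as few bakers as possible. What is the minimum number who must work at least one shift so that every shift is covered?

13 slots to fill and no one can take more than 4, so at least ⌈13/4⌉ = 4 bakers are needed.
Petrov, Cho, Ghosh, and Cruz alone can cover everything: Wed evening→Petrov, Thu morning→Cho, Thu afternoon→Petrov, Thu evening→Cho, Fri morning→Petrov, Fri afternoon→Cho+Cruz, Fri evening→Ghosh+Cruz, Sat morning→Ghosh, Sat afternoon→Cho+Cruz, Sat evening→Cruz.

4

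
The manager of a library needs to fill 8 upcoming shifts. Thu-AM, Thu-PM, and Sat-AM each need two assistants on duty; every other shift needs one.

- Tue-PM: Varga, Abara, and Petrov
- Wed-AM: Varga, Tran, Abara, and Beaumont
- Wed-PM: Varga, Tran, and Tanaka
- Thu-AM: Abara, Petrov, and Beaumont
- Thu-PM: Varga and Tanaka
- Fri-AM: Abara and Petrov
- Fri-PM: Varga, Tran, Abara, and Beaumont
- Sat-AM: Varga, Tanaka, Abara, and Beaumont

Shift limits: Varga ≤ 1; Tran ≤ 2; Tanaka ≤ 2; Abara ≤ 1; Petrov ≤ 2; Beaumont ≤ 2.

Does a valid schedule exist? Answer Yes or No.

No

Total capacity is 1+2+2+1+2+2 = 10 but 11 worker-slots are needed — infeasible.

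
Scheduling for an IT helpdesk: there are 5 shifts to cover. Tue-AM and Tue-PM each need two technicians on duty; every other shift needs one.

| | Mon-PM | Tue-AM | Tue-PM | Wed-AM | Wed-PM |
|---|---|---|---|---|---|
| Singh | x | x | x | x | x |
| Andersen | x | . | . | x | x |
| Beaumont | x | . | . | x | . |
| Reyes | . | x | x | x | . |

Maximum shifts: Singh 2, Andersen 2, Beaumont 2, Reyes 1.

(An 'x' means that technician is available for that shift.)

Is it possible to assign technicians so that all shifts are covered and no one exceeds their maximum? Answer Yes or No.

No

Total capacity is 7 and 7 slots are needed, so capacity alone doesn't rule it out.
Shifts {Tue-AM, Tue-PM} need 4 worker-slots in total, but the technicians available for any of those shifts (Singh and Reyes) can supply at most 3 among them. So no valid schedule exists.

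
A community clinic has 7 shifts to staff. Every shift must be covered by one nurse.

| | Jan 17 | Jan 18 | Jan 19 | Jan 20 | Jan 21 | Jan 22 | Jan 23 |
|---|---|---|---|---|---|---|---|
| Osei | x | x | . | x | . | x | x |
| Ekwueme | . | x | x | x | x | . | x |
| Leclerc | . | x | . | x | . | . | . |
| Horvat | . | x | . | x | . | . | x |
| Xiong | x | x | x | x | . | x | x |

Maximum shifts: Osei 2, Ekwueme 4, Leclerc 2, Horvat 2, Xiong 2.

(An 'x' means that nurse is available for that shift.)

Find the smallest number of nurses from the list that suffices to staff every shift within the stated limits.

7 slots to fill and no one can take more than 4, so at least ⌈7/4⌉ = 2 nurses are needed.
Any 2 nurses together have capacity at most 4+2 = 6 < 7 slots, so 2 can never suffice.
Osei, Ekwueme, and Leclerc alone can cover everything: Jan 17→Osei, Jan 18→Ekwueme, Jan 19→Ekwueme, Jan 20→Leclerc, Jan 21→Ekwueme, Jan 22→Osei, Jan 23→Ekwueme.

3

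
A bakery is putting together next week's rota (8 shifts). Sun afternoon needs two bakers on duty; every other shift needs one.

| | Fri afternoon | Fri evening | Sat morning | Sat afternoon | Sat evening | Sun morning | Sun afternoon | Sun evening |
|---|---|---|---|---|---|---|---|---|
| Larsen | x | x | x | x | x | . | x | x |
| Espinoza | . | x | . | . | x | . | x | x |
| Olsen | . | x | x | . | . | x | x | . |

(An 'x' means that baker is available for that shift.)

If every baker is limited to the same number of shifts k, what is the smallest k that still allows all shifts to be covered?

With 3 bakers and 9 worker-slots to fill, someone must work at least ⌈9/3⌉ = 3 shifts, so k ≥ 3.
k = 3 works: Fri afternoon→Larsen, Fri evening→Olsen, Sat morning→Larsen, Sat afternoon→Larsen, Sat evening→Espinoza, Sun morning→Olsen, Sun afternoon→Espinoza+Olsen, Sun evening→Espinoza.
Loads: Larsen 3, Espinoza 3, Olsen 3 — all ≤ 3.

3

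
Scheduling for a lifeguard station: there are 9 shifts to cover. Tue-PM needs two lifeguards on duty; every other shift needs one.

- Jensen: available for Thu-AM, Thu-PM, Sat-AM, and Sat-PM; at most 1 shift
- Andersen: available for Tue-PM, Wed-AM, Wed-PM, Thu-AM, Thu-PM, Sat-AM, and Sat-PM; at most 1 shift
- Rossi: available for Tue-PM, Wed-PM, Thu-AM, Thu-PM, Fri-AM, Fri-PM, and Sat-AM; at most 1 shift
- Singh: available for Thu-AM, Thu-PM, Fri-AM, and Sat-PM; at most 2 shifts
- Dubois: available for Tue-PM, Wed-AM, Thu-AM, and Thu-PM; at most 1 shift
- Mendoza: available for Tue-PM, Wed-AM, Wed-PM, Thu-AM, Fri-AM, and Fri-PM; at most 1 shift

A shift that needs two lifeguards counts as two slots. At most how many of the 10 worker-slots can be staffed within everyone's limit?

7

Total capacity across all lifeguards is 1+1+1+2+1+1 = 7, and 10 slots are needed, so at most 7 can be filled.
An assignment achieving 7: Tue-PM→Dubois, Wed-AM→Andersen, Wed-PM→Mendoza, Fri-AM→Singh, Fri-PM→Rossi, Sat-AM→Jensen, Sat-PM→Singh.
Loads: Jensen 1/1, Andersen 1/1, Rossi 1/1, Singh 2/2, Dubois 1/1, Mendoza 1/1.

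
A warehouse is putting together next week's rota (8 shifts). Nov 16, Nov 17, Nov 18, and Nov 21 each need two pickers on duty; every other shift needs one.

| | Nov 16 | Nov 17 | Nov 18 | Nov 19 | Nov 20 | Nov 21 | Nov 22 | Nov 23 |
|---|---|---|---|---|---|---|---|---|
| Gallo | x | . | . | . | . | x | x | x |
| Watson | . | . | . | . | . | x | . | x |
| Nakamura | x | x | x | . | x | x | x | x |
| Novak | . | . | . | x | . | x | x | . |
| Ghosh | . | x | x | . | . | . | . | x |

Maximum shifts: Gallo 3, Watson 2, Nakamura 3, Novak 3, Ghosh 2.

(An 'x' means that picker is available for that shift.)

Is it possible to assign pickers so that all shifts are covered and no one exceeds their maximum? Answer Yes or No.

Total capacity is 13 and 12 slots are needed, so capacity alone doesn't rule it out.
Shifts {Nov 16, Nov 17, Nov 18, Nov 20} need 7 worker-slots in total, but the pickers available for any of those shifts (Gallo, Nakamura, and Ghosh) can supply at most 6 among them. So no valid schedule exists.

No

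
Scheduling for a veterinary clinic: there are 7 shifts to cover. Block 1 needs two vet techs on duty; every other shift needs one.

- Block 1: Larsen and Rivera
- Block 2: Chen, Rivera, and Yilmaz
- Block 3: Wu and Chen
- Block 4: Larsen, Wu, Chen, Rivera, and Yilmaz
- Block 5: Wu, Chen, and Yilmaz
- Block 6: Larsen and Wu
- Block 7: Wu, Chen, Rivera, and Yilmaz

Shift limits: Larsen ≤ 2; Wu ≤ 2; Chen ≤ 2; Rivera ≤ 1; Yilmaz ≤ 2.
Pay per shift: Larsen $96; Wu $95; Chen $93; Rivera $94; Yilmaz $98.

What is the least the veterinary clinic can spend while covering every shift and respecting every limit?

Block 1 can only be covered by Larsen and Rivera, so that assignment is forced.
Picking the cheapest available vet tech for each shift independently would cost $750, but that ignores the shift limits.
An optimal schedule: Block 1→Larsen+Rivera, Block 2→Chen, Block 3→Wu, Block 4→Yilmaz, Block 5→Wu, Block 6→Larsen, Block 7→Chen.
Total: 96 + 94 + 93 + 95 + 98 + 95 + 96 + 93 = $760.

$760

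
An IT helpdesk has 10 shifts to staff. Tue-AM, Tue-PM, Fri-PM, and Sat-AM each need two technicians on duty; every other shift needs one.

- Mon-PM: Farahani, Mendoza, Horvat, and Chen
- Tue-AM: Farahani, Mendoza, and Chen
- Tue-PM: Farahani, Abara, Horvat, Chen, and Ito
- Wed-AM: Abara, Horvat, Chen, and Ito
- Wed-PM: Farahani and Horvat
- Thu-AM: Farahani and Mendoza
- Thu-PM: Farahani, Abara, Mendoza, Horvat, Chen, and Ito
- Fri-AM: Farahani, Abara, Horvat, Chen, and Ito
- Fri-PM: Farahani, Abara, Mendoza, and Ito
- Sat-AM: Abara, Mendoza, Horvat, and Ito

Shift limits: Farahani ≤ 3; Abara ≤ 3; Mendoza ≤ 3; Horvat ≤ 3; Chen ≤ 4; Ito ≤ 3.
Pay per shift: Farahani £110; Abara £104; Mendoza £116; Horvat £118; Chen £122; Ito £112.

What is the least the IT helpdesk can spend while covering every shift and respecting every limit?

Picking the cheapest available technician for each shift independently would cost £1512, but that ignores the shift limits.
An optimal schedule: Mon-PM→Mendoza, Tue-AM→Farahani+Mendoza, Tue-PM→Ito+Horvat, Wed-AM→Abara, Wed-PM→Farahani, Thu-AM→Farahani, Thu-PM→Abara, Fri-AM→Abara, Fri-PM→Ito+Mendoza, Sat-AM→Ito+Horvat.
Total: 116 + 110 + 116 + 112 + 118 + 104 + 110 + 110 + 104 + 104 + 112 + 116 + 112 + 118 = £1562.

£1562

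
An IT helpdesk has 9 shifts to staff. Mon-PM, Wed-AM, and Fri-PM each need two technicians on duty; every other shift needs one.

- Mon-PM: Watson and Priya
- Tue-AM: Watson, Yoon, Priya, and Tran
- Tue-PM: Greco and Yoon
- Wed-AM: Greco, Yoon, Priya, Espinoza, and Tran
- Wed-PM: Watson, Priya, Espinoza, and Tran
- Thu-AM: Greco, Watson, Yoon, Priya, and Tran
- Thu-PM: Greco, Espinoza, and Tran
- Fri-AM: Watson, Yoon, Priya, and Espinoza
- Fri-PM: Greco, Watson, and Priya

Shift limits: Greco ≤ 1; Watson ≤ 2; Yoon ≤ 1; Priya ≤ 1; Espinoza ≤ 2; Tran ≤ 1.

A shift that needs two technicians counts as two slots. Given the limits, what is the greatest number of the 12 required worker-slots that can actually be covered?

Total capacity across all technicians is 1+2+1+1+2+1 = 8, and 12 slots are needed, so at most 8 can be filled.
An assignment achieving 8: Mon-PM→Watson+Priya, Tue-AM→Yoon, Tue-PM→Greco, Wed-AM→Tran, Wed-PM→Espinoza, Thu-PM→Espinoza, Fri-PM→Watson.
Loads: Greco 1/1, Watson 2/2, Yoon 1/1, Priya 1/1, Espinoza 2/2, Tran 1/1.

8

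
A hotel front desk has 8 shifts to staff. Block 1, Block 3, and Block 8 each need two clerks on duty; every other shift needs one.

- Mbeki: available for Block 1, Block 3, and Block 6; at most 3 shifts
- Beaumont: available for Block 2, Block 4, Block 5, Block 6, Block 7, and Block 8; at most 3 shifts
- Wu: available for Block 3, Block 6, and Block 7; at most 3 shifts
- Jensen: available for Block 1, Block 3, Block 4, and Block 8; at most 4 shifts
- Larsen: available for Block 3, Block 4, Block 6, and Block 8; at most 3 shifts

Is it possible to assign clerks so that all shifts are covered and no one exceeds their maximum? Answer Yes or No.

Block 1 can only be covered by Mbeki and Jensen, so that assignment is forced.
Block 2 can only be covered by Beaumont, so that assignment is forced.
Block 5 can only be covered by Beaumont, so that assignment is forced.
One valid schedule: Block 1→Mbeki+Jensen, Block 2→Beaumont, Block 3→Mbeki+Wu, Block 4→Jensen, Block 5→Beaumont, Block 6→Mbeki, Block 7→Beaumont, Block 8→Jensen+Larsen.
Loads: Mbeki 3/3, Beaumont 3/3, Wu 1/3, Jensen 3/4, Larsen 1/3 — all within limits.

Yes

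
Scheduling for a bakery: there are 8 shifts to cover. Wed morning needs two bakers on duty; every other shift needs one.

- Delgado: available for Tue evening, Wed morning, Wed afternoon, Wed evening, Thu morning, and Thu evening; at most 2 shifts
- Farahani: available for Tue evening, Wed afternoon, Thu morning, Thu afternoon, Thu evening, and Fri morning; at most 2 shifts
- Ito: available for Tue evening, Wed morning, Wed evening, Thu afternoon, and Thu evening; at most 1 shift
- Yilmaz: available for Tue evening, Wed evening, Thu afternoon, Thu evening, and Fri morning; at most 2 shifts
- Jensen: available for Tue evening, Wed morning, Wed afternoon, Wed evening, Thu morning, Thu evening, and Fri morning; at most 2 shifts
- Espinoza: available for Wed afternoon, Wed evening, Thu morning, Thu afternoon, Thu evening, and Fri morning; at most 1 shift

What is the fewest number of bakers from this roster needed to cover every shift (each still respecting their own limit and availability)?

9 slots to fill and no one can take more than 2, so at least ⌈9/2⌉ = 5 bakers are needed.
Delgado, Farahani, Ito, Yilmaz, and Jensen alone can cover everything: Tue evening→Jensen, Wed morning→Delgado+Ito, Wed afternoon→Delgado, Wed evening→Yilmaz, Thu morning→Farahani, Thu afternoon→Farahani, Thu evening→Jensen, Fri morning→Yilmaz.

5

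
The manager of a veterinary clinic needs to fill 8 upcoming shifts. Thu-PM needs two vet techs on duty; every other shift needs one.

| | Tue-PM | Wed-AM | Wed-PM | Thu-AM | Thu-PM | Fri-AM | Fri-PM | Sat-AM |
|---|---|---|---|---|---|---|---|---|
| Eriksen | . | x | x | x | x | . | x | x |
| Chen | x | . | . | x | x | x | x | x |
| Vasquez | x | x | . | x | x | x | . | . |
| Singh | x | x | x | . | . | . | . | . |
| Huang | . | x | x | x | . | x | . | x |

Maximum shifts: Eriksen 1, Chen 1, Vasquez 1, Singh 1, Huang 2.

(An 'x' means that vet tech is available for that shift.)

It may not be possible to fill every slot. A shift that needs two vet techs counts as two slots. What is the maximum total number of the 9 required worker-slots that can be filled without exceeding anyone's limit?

6

Total capacity across all vet techs is 1+1+1+1+2 = 6, and 9 slots are needed, so at most 6 can be filled.
An assignment achieving 6: Tue-PM→Chen, Wed-PM→Singh, Thu-PM→Vasquez, Fri-AM→Huang, Fri-PM→Eriksen, Sat-AM→Huang.
Loads: Eriksen 1/1, Chen 1/1, Vasquez 1/1, Singh 1/1, Huang 2/2.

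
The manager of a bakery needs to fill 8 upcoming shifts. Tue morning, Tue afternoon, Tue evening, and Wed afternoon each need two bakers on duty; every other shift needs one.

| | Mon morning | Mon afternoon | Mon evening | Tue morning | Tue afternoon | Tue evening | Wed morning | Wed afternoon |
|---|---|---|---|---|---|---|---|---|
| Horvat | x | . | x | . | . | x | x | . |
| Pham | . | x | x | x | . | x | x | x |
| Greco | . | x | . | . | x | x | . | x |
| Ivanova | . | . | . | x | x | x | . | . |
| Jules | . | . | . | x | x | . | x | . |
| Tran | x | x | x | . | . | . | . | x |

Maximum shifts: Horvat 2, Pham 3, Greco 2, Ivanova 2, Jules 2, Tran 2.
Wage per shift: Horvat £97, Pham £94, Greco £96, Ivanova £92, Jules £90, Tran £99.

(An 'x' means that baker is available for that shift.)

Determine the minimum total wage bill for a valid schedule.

Picking the cheapest available baker for each shift independently would cost £1115, but that ignores the shift limits.
An optimal schedule: Mon morning→Horvat, Mon afternoon→Pham, Mon evening→Horvat, Tue morning→Pham+Ivanova, Tue afternoon→Greco+Jules, Tue evening→Greco+Ivanova, Wed morning→Jules, Wed afternoon→Pham+Tran.
Total: 97 + 94 + 97 + 94 + 92 + 96 + 90 + 96 + 92 + 90 + 94 + 99 = £1131.

£1131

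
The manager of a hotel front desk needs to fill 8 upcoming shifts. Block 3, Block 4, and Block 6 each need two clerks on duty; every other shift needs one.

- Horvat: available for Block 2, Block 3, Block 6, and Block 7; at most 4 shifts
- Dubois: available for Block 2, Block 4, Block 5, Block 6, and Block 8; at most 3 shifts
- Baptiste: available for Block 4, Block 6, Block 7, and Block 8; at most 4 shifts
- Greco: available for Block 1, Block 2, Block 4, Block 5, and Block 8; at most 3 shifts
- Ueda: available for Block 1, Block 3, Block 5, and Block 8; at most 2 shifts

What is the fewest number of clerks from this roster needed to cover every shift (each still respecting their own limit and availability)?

11 slots to fill and no one can take more than 4, so at least ⌈11/4⌉ = 3 clerks are needed.
Shifts {Block 3, Block 4} need 4 slots, but among the clerks available for them (Horvat, Dubois, Baptiste, Greco, and Ueda) any 3 together supply at most 3. So 3 clerks are not enough.
Horvat, Dubois, Baptiste, and Ueda alone can cover everything: Block 1→Ueda, Block 2→Horvat, Block 3→Horvat+Ueda, Block 4→Dubois+Baptiste, Block 5→Dubois, Block 6→Horvat+Dubois, Block 7→Horvat, Block 8→Baptiste.

4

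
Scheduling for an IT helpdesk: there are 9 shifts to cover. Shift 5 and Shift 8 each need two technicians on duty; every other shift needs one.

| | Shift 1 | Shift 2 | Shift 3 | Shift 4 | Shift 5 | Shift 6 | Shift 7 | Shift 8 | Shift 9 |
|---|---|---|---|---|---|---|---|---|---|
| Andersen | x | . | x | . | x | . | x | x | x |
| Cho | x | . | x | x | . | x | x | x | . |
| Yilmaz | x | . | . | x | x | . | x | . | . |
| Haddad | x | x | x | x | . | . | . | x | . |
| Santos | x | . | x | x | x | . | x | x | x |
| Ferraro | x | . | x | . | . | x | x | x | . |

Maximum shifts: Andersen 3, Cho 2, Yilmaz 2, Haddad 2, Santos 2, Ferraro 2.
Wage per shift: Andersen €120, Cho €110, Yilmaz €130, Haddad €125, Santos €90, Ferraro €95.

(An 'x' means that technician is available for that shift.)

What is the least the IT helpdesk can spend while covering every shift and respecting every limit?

Shift 2 can only be covered by Haddad, so that assignment is forced.
Picking the cheapest available technician for each shift independently would cost €1065, but that ignores the shift limits.
An optimal schedule: Shift 1→Andersen, Shift 2→Haddad, Shift 3→Ferraro, Shift 4→Cho, Shift 5→Santos+Andersen, Shift 6→Ferraro, Shift 7→Cho, Shift 8→Andersen+Haddad, Shift 9→Santos.
Total: 120 + 125 + 95 + 110 + 90 + 120 + 95 + 110 + 120 + 125 + 90 = €1200.

€1200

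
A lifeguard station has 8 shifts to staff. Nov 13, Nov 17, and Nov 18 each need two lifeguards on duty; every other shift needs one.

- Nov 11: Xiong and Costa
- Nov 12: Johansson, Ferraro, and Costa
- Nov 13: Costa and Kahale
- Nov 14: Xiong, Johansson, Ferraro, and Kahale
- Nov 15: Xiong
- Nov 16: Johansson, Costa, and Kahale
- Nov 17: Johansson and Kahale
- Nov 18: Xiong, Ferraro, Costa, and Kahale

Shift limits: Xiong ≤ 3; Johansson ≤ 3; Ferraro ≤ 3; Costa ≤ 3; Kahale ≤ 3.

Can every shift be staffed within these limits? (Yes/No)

Yes

Nov 13 can only be covered by Costa and Kahale, so that assignment is forced.
Nov 15 can only be covered by Xiong, so that assignment is forced.
Nov 17 can only be covered by Johansson and Kahale, so that assignment is forced.
One valid schedule: Nov 11→Xiong, Nov 12→Johansson, Nov 13→Costa+Kahale, Nov 14→Xiong, Nov 15→Xiong, Nov 16→Johansson, Nov 17→Johansson+Kahale, Nov 18→Ferraro+Costa.
Loads: Xiong 3/3, Johansson 3/3, Ferraro 1/3, Costa 2/3, Kahale 2/3 — all within limits.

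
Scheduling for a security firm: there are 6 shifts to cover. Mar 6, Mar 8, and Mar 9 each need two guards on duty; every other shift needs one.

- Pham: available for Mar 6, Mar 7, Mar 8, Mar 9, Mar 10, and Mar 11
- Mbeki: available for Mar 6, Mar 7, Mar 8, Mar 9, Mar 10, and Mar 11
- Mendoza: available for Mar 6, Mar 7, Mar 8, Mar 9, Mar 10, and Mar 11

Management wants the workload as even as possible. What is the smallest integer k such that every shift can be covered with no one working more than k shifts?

3

With 3 guards and 9 worker-slots to fill, someone must work at least ⌈9/3⌉ = 3 shifts, so k ≥ 3.
k = 3 works: Mar 6→Pham+Mbeki, Mar 7→Pham, Mar 8→Pham+Mbeki, Mar 9→Mbeki+Mendoza, Mar 10→Mendoza, Mar 11→Mendoza.
Loads: Pham 3, Mbeki 3, Mendoza 3 — all ≤ 3.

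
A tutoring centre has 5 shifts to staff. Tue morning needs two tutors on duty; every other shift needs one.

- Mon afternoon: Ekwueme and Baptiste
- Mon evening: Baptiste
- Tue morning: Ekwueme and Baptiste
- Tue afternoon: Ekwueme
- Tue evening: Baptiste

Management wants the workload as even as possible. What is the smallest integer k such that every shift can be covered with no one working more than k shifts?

3

With 2 tutors and 6 worker-slots to fill, someone must work at least ⌈6/2⌉ = 3 shifts, so k ≥ 3.
k = 3 works: Mon afternoon→Ekwueme, Mon evening→Baptiste, Tue morning→Ekwueme+Baptiste, Tue afternoon→Ekwueme, Tue evening→Baptiste.
Loads: Ekwueme 3, Baptiste 3 — all ≤ 3.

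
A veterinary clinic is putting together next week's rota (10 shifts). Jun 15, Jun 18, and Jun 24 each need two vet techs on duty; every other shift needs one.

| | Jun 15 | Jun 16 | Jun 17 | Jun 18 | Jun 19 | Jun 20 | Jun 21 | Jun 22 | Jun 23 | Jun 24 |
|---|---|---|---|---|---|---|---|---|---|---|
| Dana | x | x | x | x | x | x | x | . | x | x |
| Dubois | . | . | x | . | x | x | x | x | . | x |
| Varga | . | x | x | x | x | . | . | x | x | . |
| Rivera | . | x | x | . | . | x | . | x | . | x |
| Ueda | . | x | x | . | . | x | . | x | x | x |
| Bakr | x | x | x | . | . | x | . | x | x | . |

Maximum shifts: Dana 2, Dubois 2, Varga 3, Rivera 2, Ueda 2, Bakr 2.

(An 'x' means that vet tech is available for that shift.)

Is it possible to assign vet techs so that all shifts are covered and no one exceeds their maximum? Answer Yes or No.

Jun 15 can only be covered by Dana and Bakr, so that assignment is forced.
Jun 18 can only be covered by Dana and Varga, so that assignment is forced.
One valid schedule: Jun 15→Dana+Bakr, Jun 16→Varga, Jun 17→Bakr, Jun 18→Dana+Varga, Jun 19→Dubois, Jun 20→Rivera, Jun 21→Dubois, Jun 22→Ueda, Jun 23→Varga, Jun 24→Rivera+Ueda.
Loads: Dana 2/2, Dubois 2/2, Varga 3/3, Rivera 2/2, Ueda 2/2, Bakr 2/2 — all within limits.

Yes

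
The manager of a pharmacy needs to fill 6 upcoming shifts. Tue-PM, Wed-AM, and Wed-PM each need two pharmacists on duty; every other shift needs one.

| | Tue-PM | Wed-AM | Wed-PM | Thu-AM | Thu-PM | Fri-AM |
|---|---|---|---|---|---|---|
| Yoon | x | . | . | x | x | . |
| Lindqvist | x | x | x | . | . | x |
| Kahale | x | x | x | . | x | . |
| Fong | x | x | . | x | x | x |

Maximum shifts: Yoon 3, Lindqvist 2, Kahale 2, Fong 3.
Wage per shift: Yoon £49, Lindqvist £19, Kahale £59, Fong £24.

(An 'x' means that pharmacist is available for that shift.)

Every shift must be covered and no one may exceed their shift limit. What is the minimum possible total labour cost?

Wed-PM can only be covered by Lindqvist and Kahale, so that assignment is forced.
Picking the cheapest available pharmacist for each shift independently would cost £231, but that ignores the shift limits.
An optimal schedule: Tue-PM→Fong+Yoon, Wed-AM→Lindqvist+Fong, Wed-PM→Lindqvist+Kahale, Thu-AM→Yoon, Thu-PM→Yoon, Fri-AM→Fong.
Total: 24 + 49 + 19 + 24 + 19 + 59 + 49 + 49 + 24 = £316.

£316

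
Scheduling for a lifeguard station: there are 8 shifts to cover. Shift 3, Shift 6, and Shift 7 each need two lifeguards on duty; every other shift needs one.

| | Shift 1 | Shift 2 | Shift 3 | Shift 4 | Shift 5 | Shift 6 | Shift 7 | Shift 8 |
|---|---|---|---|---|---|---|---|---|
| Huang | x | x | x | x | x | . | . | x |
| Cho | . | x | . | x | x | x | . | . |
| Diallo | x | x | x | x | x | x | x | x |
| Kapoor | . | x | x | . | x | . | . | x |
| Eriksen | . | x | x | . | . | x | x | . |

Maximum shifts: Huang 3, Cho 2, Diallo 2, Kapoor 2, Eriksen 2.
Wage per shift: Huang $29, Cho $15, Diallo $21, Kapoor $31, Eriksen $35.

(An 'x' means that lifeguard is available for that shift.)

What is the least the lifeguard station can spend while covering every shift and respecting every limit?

$291

Shift 7 can only be covered by Diallo and Eriksen, so that assignment is forced.
Picking the cheapest available lifeguard for each shift independently would cost $229, but that ignores the shift limits.
An optimal schedule: Shift 1→Huang, Shift 2→Kapoor, Shift 3→Kapoor+Eriksen, Shift 4→Huang, Shift 5→Cho, Shift 6→Cho+Diallo, Shift 7→Diallo+Eriksen, Shift 8→Huang.
Total: 29 + 31 + 31 + 35 + 29 + 15 + 15 + 21 + 21 + 35 + 29 = $291.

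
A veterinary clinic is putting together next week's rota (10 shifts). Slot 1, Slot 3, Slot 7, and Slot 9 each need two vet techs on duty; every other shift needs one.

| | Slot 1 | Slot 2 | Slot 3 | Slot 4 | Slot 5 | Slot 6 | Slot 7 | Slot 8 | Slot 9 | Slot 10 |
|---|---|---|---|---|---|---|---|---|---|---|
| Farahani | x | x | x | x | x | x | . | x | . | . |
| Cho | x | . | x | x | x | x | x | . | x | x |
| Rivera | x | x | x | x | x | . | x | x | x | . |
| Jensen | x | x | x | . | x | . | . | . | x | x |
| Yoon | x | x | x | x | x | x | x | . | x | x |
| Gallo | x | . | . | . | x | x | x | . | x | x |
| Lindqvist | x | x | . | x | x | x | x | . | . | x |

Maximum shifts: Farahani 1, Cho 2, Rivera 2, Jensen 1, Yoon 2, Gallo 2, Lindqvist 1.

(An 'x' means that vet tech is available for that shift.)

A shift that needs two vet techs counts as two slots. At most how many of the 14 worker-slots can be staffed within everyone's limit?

11

Total capacity across all vet techs is 1+2+2+1+2+2+1 = 11, and 14 slots are needed, so at most 11 can be filled.
An assignment achieving 11: Slot 2→Rivera, Slot 3→Cho+Rivera, Slot 4→Cho, Slot 6→Yoon, Slot 7→Yoon+Gallo, Slot 8→Farahani, Slot 9→Jensen+Gallo, Slot 10→Lindqvist.
Loads: Farahani 1/1, Cho 2/2, Rivera 2/2, Jensen 1/1, Yoon 2/2, Gallo 2/2, Lindqvist 1/1.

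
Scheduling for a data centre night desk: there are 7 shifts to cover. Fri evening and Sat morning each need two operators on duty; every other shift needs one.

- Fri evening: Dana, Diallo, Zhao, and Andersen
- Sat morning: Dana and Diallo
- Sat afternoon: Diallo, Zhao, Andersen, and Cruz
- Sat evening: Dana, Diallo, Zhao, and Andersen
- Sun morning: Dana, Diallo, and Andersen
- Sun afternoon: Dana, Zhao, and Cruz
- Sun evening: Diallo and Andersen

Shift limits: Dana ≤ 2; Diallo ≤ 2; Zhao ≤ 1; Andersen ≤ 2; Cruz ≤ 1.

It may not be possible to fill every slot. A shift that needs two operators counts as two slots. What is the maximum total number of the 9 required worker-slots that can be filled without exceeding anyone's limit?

Total capacity across all operators is 2+2+1+2+1 = 8, and 9 slots are needed, so at most 8 can be filled.
An assignment achieving 8: Fri evening→Andersen, Sat morning→Dana+Diallo, Sat afternoon→Cruz, Sat evening→Andersen, Sun morning→Dana, Sun afternoon→Zhao, Sun evening→Diallo.
Loads: Dana 2/2, Diallo 2/2, Zhao 1/1, Andersen 2/2, Cruz 1/1.

8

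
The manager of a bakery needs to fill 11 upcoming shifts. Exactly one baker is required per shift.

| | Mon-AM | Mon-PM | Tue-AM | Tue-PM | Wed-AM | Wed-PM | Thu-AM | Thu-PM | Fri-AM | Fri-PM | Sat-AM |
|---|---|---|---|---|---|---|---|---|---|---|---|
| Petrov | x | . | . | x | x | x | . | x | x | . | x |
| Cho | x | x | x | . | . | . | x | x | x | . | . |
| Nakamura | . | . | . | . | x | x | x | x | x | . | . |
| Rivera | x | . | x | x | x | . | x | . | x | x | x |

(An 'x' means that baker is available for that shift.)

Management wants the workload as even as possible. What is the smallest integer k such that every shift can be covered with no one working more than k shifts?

3

With 4 bakers and 11 worker-slots to fill, someone must work at least ⌈11/4⌉ = 3 shifts, so k ≥ 3.
k = 3 works: Mon-AM→Cho, Mon-PM→Cho, Tue-AM→Cho, Tue-PM→Petrov, Wed-AM→Nakamura, Wed-PM→Petrov, Thu-AM→Nakamura, Thu-PM→Nakamura, Fri-AM→Rivera, Fri-PM→Rivera, Sat-AM→Petrov.
Loads: Petrov 3, Cho 3, Nakamura 3, Rivera 2 — all ≤ 3.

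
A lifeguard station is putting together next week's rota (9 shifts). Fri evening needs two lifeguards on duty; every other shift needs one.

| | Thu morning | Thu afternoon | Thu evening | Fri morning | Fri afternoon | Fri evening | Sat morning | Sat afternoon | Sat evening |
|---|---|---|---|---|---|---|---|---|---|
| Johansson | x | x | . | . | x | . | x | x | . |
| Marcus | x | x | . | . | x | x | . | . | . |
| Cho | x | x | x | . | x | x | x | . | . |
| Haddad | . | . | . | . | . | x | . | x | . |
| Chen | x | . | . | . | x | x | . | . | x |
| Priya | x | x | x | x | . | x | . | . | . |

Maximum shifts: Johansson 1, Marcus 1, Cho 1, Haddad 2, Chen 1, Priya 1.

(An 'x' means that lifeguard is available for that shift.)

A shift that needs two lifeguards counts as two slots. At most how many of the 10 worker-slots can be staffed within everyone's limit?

7

Total capacity across all lifeguards is 1+1+1+2+1+1 = 7, and 10 slots are needed, so at most 7 can be filled.
An assignment achieving 7: Thu afternoon→Marcus, Thu evening→Cho, Fri morning→Priya, Fri evening→Haddad, Sat morning→Johansson, Sat afternoon→Haddad, Sat evening→Chen.
Loads: Johansson 1/1, Marcus 1/1, Cho 1/1, Haddad 2/2, Chen 1/1, Priya 1/1.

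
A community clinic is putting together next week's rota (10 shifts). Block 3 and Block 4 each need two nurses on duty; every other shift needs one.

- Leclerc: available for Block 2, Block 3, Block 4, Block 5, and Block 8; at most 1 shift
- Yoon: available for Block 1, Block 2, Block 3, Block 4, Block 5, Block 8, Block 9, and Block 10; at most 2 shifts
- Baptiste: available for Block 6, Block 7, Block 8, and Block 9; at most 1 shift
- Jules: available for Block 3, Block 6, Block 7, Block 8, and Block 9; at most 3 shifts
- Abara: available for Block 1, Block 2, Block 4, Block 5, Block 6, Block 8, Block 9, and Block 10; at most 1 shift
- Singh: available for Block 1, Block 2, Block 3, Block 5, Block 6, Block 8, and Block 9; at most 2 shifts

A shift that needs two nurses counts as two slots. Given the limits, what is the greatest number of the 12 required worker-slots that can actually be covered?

Total capacity across all nurses is 1+2+1+3+1+2 = 10, and 12 slots are needed, so at most 10 can be filled.
An assignment achieving 10: Block 1→Yoon, Block 2→Singh, Block 3→Jules+Singh, Block 4→Leclerc+Abara, Block 6→Jules, Block 7→Baptiste, Block 9→Jules, Block 10→Yoon.
Loads: Leclerc 1/1, Yoon 2/2, Baptiste 1/1, Jules 3/3, Abara 1/1, Singh 2/2.

10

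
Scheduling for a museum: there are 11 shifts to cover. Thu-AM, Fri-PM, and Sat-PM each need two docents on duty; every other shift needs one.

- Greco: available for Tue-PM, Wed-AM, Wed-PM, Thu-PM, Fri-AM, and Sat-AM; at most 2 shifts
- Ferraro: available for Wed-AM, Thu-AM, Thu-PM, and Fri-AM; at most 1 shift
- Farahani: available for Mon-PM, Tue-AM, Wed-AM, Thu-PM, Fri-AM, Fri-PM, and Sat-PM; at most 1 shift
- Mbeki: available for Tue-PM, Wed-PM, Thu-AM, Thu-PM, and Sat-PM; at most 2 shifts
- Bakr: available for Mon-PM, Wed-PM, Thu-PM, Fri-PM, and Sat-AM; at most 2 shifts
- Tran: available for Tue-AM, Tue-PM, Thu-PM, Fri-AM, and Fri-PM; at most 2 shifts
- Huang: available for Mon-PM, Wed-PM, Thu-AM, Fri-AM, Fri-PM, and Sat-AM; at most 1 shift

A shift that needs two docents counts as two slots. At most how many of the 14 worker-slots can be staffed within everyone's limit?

Total capacity across all docents is 2+1+1+2+2+2+1 = 11, and 14 slots are needed, so at most 11 can be filled.
An assignment achieving 11: Mon-PM→Bakr, Tue-AM→Farahani, Tue-PM→Greco, Wed-AM→Greco, Wed-PM→Huang, Thu-AM→Ferraro+Mbeki, Fri-AM→Tran, Fri-PM→Tran, Sat-AM→Bakr, Sat-PM→Mbeki.
Loads: Greco 2/2, Ferraro 1/1, Farahani 1/1, Mbeki 2/2, Bakr 2/2, Tran 2/2, Huang 1/1.

11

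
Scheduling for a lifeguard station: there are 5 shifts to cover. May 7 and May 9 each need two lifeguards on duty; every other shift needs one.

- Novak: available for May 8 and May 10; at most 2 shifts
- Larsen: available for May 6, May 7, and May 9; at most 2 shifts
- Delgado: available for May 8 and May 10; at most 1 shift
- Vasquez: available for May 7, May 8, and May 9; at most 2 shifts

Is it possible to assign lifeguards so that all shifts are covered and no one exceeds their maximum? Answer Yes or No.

Total capacity is 7 and 7 slots are needed, so capacity alone doesn't rule it out.
Shifts {May 6, May 7, May 9} need 5 worker-slots in total, but the lifeguards available for any of those shifts (Larsen and Vasquez) can supply at most 4 among them. So no valid schedule exists.

No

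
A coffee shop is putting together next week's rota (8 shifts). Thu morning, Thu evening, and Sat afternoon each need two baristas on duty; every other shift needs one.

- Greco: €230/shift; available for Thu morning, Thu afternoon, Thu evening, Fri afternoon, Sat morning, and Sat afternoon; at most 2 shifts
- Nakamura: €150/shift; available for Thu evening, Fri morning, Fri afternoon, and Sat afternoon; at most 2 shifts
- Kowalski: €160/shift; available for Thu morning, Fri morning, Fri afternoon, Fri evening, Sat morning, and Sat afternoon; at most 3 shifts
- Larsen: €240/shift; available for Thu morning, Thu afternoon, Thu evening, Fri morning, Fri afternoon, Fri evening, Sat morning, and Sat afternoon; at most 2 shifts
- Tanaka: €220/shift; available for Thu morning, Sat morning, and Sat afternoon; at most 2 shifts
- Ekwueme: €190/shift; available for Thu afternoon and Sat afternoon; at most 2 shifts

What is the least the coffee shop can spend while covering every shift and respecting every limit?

Picking the cheapest available barista for each shift independently would cost €1880, but that ignores the shift limits.
An optimal schedule: Thu morning→Tanaka+Greco, Thu afternoon→Ekwueme, Thu evening→Nakamura+Greco, Fri morning→Nakamura, Fri afternoon→Kowalski, Fri evening→Kowalski, Sat morning→Kowalski, Sat afternoon→Ekwueme+Tanaka.
Total: 220 + 230 + 190 + 150 + 230 + 150 + 160 + 160 + 160 + 190 + 220 = €2060.

€2060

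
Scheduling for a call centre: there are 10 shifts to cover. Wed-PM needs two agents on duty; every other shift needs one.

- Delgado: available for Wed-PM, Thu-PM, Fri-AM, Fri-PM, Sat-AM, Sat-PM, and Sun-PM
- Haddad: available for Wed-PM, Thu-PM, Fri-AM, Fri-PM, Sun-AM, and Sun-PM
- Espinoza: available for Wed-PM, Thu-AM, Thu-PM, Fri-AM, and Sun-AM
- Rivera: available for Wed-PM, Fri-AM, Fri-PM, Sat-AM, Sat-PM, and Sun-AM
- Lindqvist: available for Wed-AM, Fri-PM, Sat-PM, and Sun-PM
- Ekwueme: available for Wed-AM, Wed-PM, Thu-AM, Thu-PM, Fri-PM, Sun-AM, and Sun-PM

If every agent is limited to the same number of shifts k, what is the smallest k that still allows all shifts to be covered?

2

With 6 agents and 11 worker-slots to fill, someone must work at least ⌈11/6⌉ = 2 shifts, so k ≥ 2.
k = 2 works: Wed-AM→Lindqvist, Wed-PM→Rivera+Ekwueme, Thu-AM→Espinoza, Thu-PM→Haddad, Fri-AM→Haddad, Fri-PM→Rivera, Sat-AM→Delgado, Sat-PM→Delgado, Sun-AM→Espinoza, Sun-PM→Lindqvist.
Loads: Delgado 2, Haddad 2, Espinoza 2, Rivera 2, Lindqvist 2, Ekwueme 1 — all ≤ 2.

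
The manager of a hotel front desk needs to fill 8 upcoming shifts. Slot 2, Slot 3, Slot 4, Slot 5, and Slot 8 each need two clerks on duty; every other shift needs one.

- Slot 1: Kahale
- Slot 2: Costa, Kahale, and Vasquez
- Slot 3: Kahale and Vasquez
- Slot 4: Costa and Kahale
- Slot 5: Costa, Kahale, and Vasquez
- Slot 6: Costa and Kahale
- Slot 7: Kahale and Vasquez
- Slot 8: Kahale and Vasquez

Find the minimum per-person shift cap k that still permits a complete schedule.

With 3 clerks and 13 worker-slots to fill, someone must work at least ⌈13/3⌉ = 5 shifts, so k ≥ 5.
k = 5 works: Slot 1→Kahale, Slot 2→Costa+Vasquez, Slot 3→Kahale+Vasquez, Slot 4→Costa+Kahale, Slot 5→Costa+Vasquez, Slot 6→Costa, Slot 7→Kahale, Slot 8→Kahale+Vasquez.
Loads: Costa 4, Kahale 5, Vasquez 4 — all ≤ 5.

5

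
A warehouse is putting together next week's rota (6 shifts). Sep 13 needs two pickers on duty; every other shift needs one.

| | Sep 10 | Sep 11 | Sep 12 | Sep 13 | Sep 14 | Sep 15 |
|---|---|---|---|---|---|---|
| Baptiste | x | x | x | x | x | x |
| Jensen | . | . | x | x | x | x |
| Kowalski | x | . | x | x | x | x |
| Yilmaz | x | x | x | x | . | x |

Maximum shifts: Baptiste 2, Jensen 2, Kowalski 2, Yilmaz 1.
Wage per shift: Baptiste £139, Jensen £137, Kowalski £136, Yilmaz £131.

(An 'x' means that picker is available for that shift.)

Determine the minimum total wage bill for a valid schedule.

£955

Picking the cheapest available picker for each shift independently would cost £927, but that ignores the shift limits.
An optimal schedule: Sep 10→Baptiste, Sep 11→Baptiste, Sep 12→Jensen, Sep 13→Kowalski+Yilmaz, Sep 14→Jensen, Sep 15→Kowalski.
Total: 139 + 139 + 137 + 136 + 131 + 137 + 136 = £955.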